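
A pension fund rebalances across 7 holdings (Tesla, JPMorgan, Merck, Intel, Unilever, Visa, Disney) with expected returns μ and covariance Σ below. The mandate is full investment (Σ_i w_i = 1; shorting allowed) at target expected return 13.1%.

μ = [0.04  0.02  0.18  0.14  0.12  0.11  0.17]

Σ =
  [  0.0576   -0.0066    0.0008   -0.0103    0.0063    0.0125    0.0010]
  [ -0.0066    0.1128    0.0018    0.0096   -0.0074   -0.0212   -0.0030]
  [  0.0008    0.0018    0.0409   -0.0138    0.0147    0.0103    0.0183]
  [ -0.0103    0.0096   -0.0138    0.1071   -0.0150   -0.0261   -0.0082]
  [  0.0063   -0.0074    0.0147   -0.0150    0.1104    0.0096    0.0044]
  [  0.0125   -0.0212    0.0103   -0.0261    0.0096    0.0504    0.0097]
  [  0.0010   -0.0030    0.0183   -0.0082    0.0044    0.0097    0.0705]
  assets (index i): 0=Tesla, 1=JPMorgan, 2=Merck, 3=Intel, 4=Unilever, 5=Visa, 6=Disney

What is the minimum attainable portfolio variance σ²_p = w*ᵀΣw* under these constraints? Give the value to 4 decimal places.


0.0106

x=Σ⁻¹μ = [0.5357  0.4635  3.7815  2.5939  0.6711  2.4240  1.3682]
y=Σ⁻¹𝟙 = [15.7971  13.2322  17.6717  19.6751  6.8437  25.1587  8.3360]
a=μᵀx=1.654264  b=𝟙ᵀx=11.837791  c=𝟙ᵀy=106.714611  D=ac−b²=36.400874
λ₁=(c·0.131−b)/D = (106.714611·0.131−11.837791)/36.400874 = 0.058840
λ₂=(a−b·0.131)/D = (1.654264−11.837791·0.131)/36.400874 = 0.002844
w* = 0.058840·x + 0.002844·y:
  w_0 = 0.058840·0.5357 + 0.002844·15.7971 = 0.0764  (Tesla)
  w_1 = 0.058840·0.4635 + 0.002844·13.2322 = 0.0649  (JPMorgan)
  w_2 = 0.058840·3.7815 + 0.002844·17.6717 = 0.2728  (Merck)
  w_3 = 0.058840·2.5939 + 0.002844·19.6751 = 0.2086  (Intel)
  w_4 = 0.058840·0.6711 + 0.002844·6.8437 = 0.0589  (Unilever)
  w_5 = 0.058840·2.4240 + 0.002844·25.1587 = 0.2142  (Visa)
  w_6 = 0.058840·1.3682 + 0.002844·8.3360 = 0.1042  (Disney)
Σw_i=1.0000  μᵀw=0.1310
σ²=wᵀΣw=λ₁·μ_p+λ₂ = 0.058840·0.131 + 0.002844 = 0.010552 ≈ 0.0106


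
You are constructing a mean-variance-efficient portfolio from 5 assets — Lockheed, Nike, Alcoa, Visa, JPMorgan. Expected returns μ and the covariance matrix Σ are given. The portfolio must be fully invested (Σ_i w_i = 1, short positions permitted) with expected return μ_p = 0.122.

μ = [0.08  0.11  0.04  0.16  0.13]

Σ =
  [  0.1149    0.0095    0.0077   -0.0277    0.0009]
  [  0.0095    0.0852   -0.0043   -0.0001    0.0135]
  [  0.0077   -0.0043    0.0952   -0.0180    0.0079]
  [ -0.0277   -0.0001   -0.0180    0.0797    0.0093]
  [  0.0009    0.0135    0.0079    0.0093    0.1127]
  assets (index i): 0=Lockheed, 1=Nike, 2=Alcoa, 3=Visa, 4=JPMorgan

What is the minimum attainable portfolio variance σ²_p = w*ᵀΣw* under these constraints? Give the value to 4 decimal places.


0.0203

p=Σ⁻¹μ = [1.1502  1.0861  0.7861  2.4983  0.7530]
q=Σ⁻¹𝟙 = [11.4911  10.3438  13.2050  18.9464  5.0532]
a=μᵀp=0.740545  b=𝟙ᵀp=6.273651  c=𝟙ᵀq=59.039494  D=ac−b²=4.362715
λ₁=(c·0.122−b)/D = (59.039494·0.122−6.273651)/4.362715 = 0.212979
λ₂=(a−b·0.122)/D = (0.740545−6.273651·0.122)/4.362715 = -0.005694
w* = 0.212979·p + -0.005694·q:
  w_0 = 0.212979·1.1502 + -0.005694·11.4911 = 0.1795  (Lockheed)
  w_1 = 0.212979·1.0861 + -0.005694·10.3438 = 0.1724  (Nike)
  w_2 = 0.212979·0.7861 + -0.005694·13.2050 = 0.0922  (Alcoa)
  w_3 = 0.212979·2.4983 + -0.005694·18.9464 = 0.4242  (Visa)
  w_4 = 0.212979·0.7530 + -0.005694·5.0532 = 0.1316  (JPMorgan)
Σw_i=1.0000  μᵀw=0.1220
σ²=wᵀΣw=λ₁·μ_p+λ₂ = 0.212979·0.122 + -0.005694 = 0.020290 ≈ 0.0203


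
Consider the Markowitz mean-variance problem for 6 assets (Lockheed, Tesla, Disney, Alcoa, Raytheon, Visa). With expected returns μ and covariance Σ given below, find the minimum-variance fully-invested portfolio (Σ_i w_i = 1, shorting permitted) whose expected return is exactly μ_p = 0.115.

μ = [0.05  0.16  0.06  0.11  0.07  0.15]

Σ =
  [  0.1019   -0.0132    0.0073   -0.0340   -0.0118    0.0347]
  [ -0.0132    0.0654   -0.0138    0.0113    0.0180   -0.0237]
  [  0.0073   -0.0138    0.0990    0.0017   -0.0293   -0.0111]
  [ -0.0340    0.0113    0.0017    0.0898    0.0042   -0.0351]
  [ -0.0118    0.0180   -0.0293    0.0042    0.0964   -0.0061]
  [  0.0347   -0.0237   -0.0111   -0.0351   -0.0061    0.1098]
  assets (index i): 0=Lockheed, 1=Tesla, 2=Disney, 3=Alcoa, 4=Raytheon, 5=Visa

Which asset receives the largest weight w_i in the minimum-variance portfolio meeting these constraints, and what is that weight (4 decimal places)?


x=Σ⁻¹μ = [0.6558  3.3303  1.5073  2.0581  0.7257  2.7283]
y=Σ⁻¹𝟙 = [13.1738  21.1956  17.8822  19.6564  13.7698  18.3755]
a=μᵀx=1.342499  b=𝟙ᵀx=11.005354  c=𝟙ᵀy=104.053507  D=ac−b²=18.573867
λ₁=(c·0.115−b)/D = (104.053507·0.115−11.005354)/18.573867 = 0.051729
λ₂=(a−b·0.115)/D = (1.342499−11.005354·0.115)/18.573867 = 0.004139
w* = 0.051729·x + 0.004139·y:
  w_0 = 0.051729·0.6558 + 0.004139·13.1738 = 0.0885  (Lockheed)
  w_1 = 0.051729·3.3303 + 0.004139·21.1956 = 0.2600  (Tesla)
  w_2 = 0.051729·1.5073 + 0.004139·17.8822 = 0.1520  (Disney)
  w_3 = 0.051729·2.0581 + 0.004139·19.6564 = 0.1878  (Alcoa)
  w_4 = 0.051729·0.7257 + 0.004139·13.7698 = 0.0945  (Raytheon)
  w_5 = 0.051729·2.7283 + 0.004139·18.3755 = 0.2172  (Visa)
Σw_i=1.0000  μᵀw=0.1150
σ²=wᵀΣw=λ₁·μ_p+λ₂ = 0.051729·0.115 + 0.004139 = 0.010088 ≈ 0.0101

Tesla (0.2600)


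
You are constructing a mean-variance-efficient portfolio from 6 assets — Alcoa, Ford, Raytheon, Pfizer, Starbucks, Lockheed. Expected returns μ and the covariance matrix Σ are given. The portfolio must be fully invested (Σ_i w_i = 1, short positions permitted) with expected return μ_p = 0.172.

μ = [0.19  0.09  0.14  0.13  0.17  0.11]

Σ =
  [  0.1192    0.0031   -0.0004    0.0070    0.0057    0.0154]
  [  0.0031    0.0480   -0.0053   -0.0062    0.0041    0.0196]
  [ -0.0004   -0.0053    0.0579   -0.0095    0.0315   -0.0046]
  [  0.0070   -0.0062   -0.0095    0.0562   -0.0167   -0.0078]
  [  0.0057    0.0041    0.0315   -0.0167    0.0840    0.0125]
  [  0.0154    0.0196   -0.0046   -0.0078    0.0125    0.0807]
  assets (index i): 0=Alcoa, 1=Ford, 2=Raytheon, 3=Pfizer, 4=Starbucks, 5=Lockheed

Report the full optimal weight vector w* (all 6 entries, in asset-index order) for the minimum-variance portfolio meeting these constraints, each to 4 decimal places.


0.3249  -0.1376  0.1361  0.3070  0.3838  -0.0143

g=Σ⁻¹μ = [1.1675  2.0147  2.4324  3.3612  1.4704  0.8867]
h=Σ⁻¹𝟙 = [4.8851  22.0438  20.7227  26.3171  6.6488  8.8005]
a=μᵀg=1.528138  b=𝟙ᵀg=11.332864  c=𝟙ᵀh=89.417983  D=ac−b²=8.209255
λ₁=(c·0.172−b)/D = (89.417983·0.172−11.332864)/8.209255 = 0.492984
λ₂=(a−b·0.172)/D = (1.528138−11.332864·0.172)/8.209255 = -0.051297
w* = 0.492984·g + -0.051297·h:
  w_0 = 0.492984·1.1675 + -0.051297·4.8851 = 0.3249  (Alcoa)
  w_1 = 0.492984·2.0147 + -0.051297·22.0438 = -0.1376  (Ford)
  w_2 = 0.492984·2.4324 + -0.051297·20.7227 = 0.1361  (Raytheon)
  w_3 = 0.492984·3.3612 + -0.051297·26.3171 = 0.3070  (Pfizer)
  w_4 = 0.492984·1.4704 + -0.051297·6.6488 = 0.3838  (Starbucks)
  w_5 = 0.492984·0.8867 + -0.051297·8.8005 = -0.0143  (Lockheed)
Σw_i=1.0000  μᵀw=0.1720
σ²=wᵀΣw=λ₁·μ_p+λ₂ = 0.492984·0.172 + -0.051297 = 0.033496 ≈ 0.0335


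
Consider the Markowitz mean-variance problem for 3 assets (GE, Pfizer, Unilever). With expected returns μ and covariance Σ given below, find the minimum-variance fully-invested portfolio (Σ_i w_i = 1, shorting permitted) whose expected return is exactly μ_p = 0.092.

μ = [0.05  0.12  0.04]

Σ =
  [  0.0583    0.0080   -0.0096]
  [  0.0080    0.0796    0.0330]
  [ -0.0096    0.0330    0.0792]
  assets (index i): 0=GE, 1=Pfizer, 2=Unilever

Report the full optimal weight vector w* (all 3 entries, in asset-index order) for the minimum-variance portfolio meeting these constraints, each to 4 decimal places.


u=Σ⁻¹μ = [0.6555  1.4498  -0.0196]
v=Σ⁻¹𝟙 = [18.4698  5.4927  12.5764]
a=μᵀu=0.205964  b=𝟙ᵀu=2.085674  c=𝟙ᵀv=36.538956  D=ac−b²=3.175662
λ₁=(c·0.092−b)/D = (36.538956·0.092−2.085674)/3.175662 = 0.401778
λ₂=(a−b·0.092)/D = (0.205964−2.085674·0.092)/3.175662 = 0.004434
w* = 0.401778·u + 0.004434·v:
  w_0 = 0.401778·0.6555 + 0.004434·18.4698 = 0.3453  (GE)
  w_1 = 0.401778·1.4498 + 0.004434·5.4927 = 0.6068  (Pfizer)
  w_2 = 0.401778·-0.0196 + 0.004434·12.5764 = 0.0479  (Unilever)
Σw_i=1.0000  μᵀw=0.0920
σ²=wᵀΣw=λ₁·μ_p+λ₂ = 0.401778·0.092 + 0.004434 = 0.041398 ≈ 0.0414

0.3453  0.6068  0.0479


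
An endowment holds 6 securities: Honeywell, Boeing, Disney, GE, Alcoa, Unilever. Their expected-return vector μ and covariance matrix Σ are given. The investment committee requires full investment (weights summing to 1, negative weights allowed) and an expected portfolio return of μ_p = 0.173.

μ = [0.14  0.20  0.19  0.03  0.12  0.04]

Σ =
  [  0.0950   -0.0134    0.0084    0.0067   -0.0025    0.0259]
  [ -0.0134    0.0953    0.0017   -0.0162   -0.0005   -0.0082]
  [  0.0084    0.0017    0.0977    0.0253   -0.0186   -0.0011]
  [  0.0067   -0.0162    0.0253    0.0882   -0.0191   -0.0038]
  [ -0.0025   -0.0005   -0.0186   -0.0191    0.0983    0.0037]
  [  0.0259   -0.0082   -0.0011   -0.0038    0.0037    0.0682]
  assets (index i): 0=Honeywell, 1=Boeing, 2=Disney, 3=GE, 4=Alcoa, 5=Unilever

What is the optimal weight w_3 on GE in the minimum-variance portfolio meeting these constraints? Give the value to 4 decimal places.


-0.0019

x=Σ⁻¹μ = [1.5841  2.3970  1.9751  0.4786  1.7310  0.2377]
y=Σ⁻¹𝟙 = [7.4887  15.1899  8.3725  14.8701  14.3937  13.8278]
a=μᵀx=1.308046  b=𝟙ᵀx=8.403633  c=𝟙ᵀy=74.142750  D=ac−b²=26.361045
λ₁=(c·0.173−b)/D = (74.142750·0.173−8.403633)/26.361045 = 0.167788
λ₂=(a−b·0.173)/D = (1.308046−8.403633·0.173)/26.361045 = -0.005530
w* = 0.167788·x + -0.005530·y:
  w_0 = 0.167788·1.5841 + -0.005530·7.4887 = 0.2244  (Honeywell)
  w_1 = 0.167788·2.3970 + -0.005530·15.1899 = 0.3182  (Boeing)
  w_2 = 0.167788·1.9751 + -0.005530·8.3725 = 0.2851  (Disney)
  w_3 = 0.167788·0.4786 + -0.005530·14.8701 = -0.0019  (GE)
  w_4 = 0.167788·1.7310 + -0.005530·14.3937 = 0.2108  (Alcoa)
  w_5 = 0.167788·0.2377 + -0.005530·13.8278 = -0.0366  (Unilever)
Σw_i=1.0000  μᵀw=0.1730
σ²=wᵀΣw=λ₁·μ_p+λ₂ = 0.167788·0.173 + -0.005530 = 0.023497 ≈ 0.0235


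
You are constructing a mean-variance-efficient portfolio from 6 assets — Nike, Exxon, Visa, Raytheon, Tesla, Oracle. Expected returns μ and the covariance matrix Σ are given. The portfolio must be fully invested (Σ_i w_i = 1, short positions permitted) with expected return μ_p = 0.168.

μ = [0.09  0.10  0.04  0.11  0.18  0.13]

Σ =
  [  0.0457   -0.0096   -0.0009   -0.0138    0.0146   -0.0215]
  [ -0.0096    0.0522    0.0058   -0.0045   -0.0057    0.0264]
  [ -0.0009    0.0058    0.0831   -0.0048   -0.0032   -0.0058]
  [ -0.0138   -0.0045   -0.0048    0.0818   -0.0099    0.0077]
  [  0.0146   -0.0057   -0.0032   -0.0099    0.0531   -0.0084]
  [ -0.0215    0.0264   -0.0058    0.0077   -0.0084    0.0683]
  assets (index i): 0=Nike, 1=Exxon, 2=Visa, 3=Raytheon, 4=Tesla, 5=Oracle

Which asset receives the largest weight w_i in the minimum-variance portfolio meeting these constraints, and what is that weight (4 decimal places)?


u=Σ⁻¹μ = [3.0177  1.7200  0.8307  2.2012  3.5932  2.4528]
v=Σ⁻¹𝟙 = [35.5534  17.6576  14.5048  20.4187  18.8374  20.2544]
a=μᵀu=1.684594  b=𝟙ᵀu=13.815616  c=𝟙ᵀv=127.226256  D=ac−b²=23.453323
λ₁=(c·0.168−b)/D = (127.226256·0.168−13.815616)/23.453323 = 0.322274
λ₂=(a−b·0.168)/D = (1.684594−13.815616·0.168)/23.453323 = -0.027136
w* = 0.322274·u + -0.027136·v:
  w_0 = 0.322274·3.0177 + -0.027136·35.5534 = 0.0078  (Nike)
  w_1 = 0.322274·1.7200 + -0.027136·17.6576 = 0.0752  (Exxon)
  w_2 = 0.322274·0.8307 + -0.027136·14.5048 = -0.1259  (Visa)
  w_3 = 0.322274·2.2012 + -0.027136·20.4187 = 0.1553  (Raytheon)
  w_4 = 0.322274·3.5932 + -0.027136·18.8374 = 0.6468  (Tesla)
  w_5 = 0.322274·2.4528 + -0.027136·20.2544 = 0.2408  (Oracle)
Σw_i=1.0000  μᵀw=0.1680
σ²=wᵀΣw=λ₁·μ_p+λ₂ = 0.322274·0.168 + -0.027136 = 0.027006 ≈ 0.0270

Tesla (0.6468)


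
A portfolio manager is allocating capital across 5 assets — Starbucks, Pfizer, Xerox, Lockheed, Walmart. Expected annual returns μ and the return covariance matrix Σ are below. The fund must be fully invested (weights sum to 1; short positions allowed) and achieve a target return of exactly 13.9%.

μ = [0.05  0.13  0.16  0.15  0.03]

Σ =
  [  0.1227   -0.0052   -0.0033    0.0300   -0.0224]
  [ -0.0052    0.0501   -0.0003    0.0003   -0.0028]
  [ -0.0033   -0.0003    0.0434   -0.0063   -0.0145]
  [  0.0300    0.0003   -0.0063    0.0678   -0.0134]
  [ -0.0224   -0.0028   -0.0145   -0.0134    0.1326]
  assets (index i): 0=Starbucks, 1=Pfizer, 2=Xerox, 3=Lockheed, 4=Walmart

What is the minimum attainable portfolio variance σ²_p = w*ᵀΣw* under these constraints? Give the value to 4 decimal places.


g=Σ⁻¹μ = [0.1645  2.6825  4.4784  2.7571  1.0790]
h=Σ⁻¹𝟙 = [8.4854  21.7387  31.1059  16.6583  14.5188]
a=μᵀg=1.519436  b=𝟙ᵀg=11.161561  c=𝟙ᵀh=92.507218  D=ac−b²=15.978337
λ₁=(c·0.139−b)/D = (92.507218·0.139−11.161561)/15.978337 = 0.106203
λ₂=(a−b·0.139)/D = (1.519436−11.161561·0.139)/15.978337 = -0.002004
w* = 0.106203·g + -0.002004·h:
  w_0 = 0.106203·0.1645 + -0.002004·8.4854 = 0.0005  (Starbucks)
  w_1 = 0.106203·2.6825 + -0.002004·21.7387 = 0.2413  (Pfizer)
  w_2 = 0.106203·4.4784 + -0.002004·31.1059 = 0.4133  (Xerox)
  w_3 = 0.106203·2.7571 + -0.002004·16.6583 = 0.2594  (Lockheed)
  w_4 = 0.106203·1.0790 + -0.002004·14.5188 = 0.0855  (Walmart)
Σw_i=1.0000  μᵀw=0.1390
σ²=wᵀΣw=λ₁·μ_p+λ₂ = 0.106203·0.139 + -0.002004 = 0.012758 ≈ 0.0128

0.0128


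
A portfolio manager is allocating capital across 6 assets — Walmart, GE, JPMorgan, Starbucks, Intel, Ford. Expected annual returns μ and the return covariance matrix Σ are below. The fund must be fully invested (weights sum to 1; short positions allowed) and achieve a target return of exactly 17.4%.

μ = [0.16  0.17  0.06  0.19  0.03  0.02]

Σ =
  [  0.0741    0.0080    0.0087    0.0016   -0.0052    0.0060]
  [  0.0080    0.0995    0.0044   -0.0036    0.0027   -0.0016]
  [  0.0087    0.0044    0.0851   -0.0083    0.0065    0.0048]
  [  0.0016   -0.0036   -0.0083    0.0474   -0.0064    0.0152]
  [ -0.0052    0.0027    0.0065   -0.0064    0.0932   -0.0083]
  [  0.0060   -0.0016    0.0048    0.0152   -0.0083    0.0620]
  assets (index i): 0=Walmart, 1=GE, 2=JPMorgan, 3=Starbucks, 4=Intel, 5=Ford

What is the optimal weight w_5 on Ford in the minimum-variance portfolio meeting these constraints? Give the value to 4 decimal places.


-0.1064

x=Σ⁻¹μ = [1.8921  1.6537  0.8860  4.6013  0.5499  -0.9409]
y=Σ⁻¹𝟙 = [10.7819  9.3195  10.6747  21.5288  12.7686  10.9310]
a=μᵀx=1.508940  b=𝟙ᵀx=8.642062  c=𝟙ᵀy=76.004522  D=ac−b²=40.000997
λ₁=(c·0.174−b)/D = (76.004522·0.174−8.642062)/40.000997 = 0.114565
λ₂=(a−b·0.174)/D = (1.508940−8.642062·0.174)/40.000997 = 0.000131
w* = 0.114565·x + 0.000131·y:
  w_0 = 0.114565·1.8921 + 0.000131·10.7819 = 0.2182  (Walmart)
  w_1 = 0.114565·1.6537 + 0.000131·9.3195 = 0.1907  (GE)
  w_2 = 0.114565·0.8860 + 0.000131·10.6747 = 0.1029  (JPMorgan)
  w_3 = 0.114565·4.6013 + 0.000131·21.5288 = 0.5300  (Starbucks)
  w_4 = 0.114565·0.5499 + 0.000131·12.7686 = 0.0647  (Intel)
  w_5 = 0.114565·-0.9409 + 0.000131·10.9310 = -0.1064  (Ford)
Σw_i=1.0000  μᵀw=0.1740
σ²=wᵀΣw=λ₁·μ_p+λ₂ = 0.114565·0.174 + 0.000131 = 0.020065 ≈ 0.0201


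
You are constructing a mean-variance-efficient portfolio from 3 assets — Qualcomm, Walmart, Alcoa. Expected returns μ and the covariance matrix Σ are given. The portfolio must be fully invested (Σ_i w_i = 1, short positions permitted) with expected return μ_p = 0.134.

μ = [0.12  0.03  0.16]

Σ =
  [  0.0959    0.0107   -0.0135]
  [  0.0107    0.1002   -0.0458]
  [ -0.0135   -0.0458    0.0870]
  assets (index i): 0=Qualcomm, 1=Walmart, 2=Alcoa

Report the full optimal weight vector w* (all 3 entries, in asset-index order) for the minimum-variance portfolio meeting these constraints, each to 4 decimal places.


g=Σ⁻¹μ = [1.4891  1.4309  2.8235]
h=Σ⁻¹𝟙 = [11.5671  19.5149  23.5625]
a=μᵀg=0.673373  b=𝟙ᵀg=5.743503  c=𝟙ᵀh=54.644542  D=ac−b²=3.808358
λ₁=(c·0.134−b)/D = (54.644542·0.134−5.743503)/3.808358 = 0.414579
λ₂=(a−b·0.134)/D = (0.673373−5.743503·0.134)/3.808358 = -0.025275
w* = 0.414579·g + -0.025275·h:
  w_0 = 0.414579·1.4891 + -0.025275·11.5671 = 0.3250  (Qualcomm)
  w_1 = 0.414579·1.4309 + -0.025275·19.5149 = 0.1000  (Walmart)
  w_2 = 0.414579·2.8235 + -0.025275·23.5625 = 0.5750  (Alcoa)
Σw_i=1.0000  μᵀw=0.1340
σ²=wᵀΣw=λ₁·μ_p+λ₂ = 0.414579·0.134 + -0.025275 = 0.030279 ≈ 0.0303

0.3250  0.1000  0.5750


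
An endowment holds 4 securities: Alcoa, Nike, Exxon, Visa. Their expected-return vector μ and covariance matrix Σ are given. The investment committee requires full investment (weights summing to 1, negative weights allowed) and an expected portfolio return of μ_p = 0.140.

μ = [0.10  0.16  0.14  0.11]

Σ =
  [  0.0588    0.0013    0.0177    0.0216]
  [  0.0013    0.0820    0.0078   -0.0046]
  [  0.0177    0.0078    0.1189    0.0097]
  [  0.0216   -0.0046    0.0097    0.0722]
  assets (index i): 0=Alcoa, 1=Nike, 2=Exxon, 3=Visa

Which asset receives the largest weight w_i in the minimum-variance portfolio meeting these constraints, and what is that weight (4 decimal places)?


Nike (0.4911)

u=Σ⁻¹μ = [0.9552  1.9296  0.8065  1.2524]
v=Σ⁻¹𝟙 = [11.3380  12.1253  5.0665  10.5503]
a=μᵀu=0.654929  b=𝟙ᵀu=4.943682  c=𝟙ᵀv=39.080039  D=ac−b²=1.154664
λ₁=(c·0.140−b)/D = (39.080039·0.140−4.943682)/1.154664 = 0.456863
λ₂=(a−b·0.140)/D = (0.654929−4.943682·0.140)/1.154664 = -0.032205
w* = 0.456863·u + -0.032205·v:
  w_0 = 0.456863·0.9552 + -0.032205·11.3380 = 0.0712  (Alcoa)
  w_1 = 0.456863·1.9296 + -0.032205·12.1253 = 0.4911  (Nike)
  w_2 = 0.456863·0.8065 + -0.032205·5.0665 = 0.2053  (Exxon)
  w_3 = 0.456863·1.2524 + -0.032205·10.5503 = 0.2324  (Visa)
Σw_i=1.0000  μᵀw=0.1400
σ²=wᵀΣw=λ₁·μ_p+λ₂ = 0.456863·0.140 + -0.032205 = 0.031755 ≈ 0.0318


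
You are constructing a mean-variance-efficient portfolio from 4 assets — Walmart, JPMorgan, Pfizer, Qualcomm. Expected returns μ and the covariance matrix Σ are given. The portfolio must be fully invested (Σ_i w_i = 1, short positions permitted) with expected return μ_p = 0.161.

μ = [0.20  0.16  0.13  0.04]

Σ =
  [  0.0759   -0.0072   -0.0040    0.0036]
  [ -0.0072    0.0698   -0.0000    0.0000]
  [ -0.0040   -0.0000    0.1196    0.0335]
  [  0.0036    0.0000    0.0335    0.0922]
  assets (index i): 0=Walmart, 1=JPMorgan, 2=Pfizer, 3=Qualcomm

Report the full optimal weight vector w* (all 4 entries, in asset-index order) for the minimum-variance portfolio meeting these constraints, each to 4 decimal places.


g=Σ⁻¹μ = [2.9516  2.5967  1.2207  -0.1249]
h=Σ⁻¹𝟙 = [14.6555  15.8384  6.6505  7.8574]
a=μᵀg=1.159493  b=𝟙ᵀg=6.644101  c=𝟙ᵀh=45.001745  D=ac−b²=8.035111
λ₁=(c·0.161−b)/D = (45.001745·0.161−6.644101)/8.035111 = 0.074819
λ₂=(a−b·0.161)/D = (1.159493−6.644101·0.161)/8.035111 = 0.011175
w* = 0.074819·g + 0.011175·h:
  w_0 = 0.074819·2.9516 + 0.011175·14.6555 = 0.3846  (Walmart)
  w_1 = 0.074819·2.5967 + 0.011175·15.8384 = 0.3713  (JPMorgan)
  w_2 = 0.074819·1.2207 + 0.011175·6.6505 = 0.1656  (Pfizer)
  w_3 = 0.074819·-0.1249 + 0.011175·7.8574 = 0.0785  (Qualcomm)
Σw_i=1.0000  μᵀw=0.1610
σ²=wᵀΣw=λ₁·μ_p+λ₂ = 0.074819·0.161 + 0.011175 = 0.023221 ≈ 0.0232

0.3846  0.3713  0.1656  0.0785


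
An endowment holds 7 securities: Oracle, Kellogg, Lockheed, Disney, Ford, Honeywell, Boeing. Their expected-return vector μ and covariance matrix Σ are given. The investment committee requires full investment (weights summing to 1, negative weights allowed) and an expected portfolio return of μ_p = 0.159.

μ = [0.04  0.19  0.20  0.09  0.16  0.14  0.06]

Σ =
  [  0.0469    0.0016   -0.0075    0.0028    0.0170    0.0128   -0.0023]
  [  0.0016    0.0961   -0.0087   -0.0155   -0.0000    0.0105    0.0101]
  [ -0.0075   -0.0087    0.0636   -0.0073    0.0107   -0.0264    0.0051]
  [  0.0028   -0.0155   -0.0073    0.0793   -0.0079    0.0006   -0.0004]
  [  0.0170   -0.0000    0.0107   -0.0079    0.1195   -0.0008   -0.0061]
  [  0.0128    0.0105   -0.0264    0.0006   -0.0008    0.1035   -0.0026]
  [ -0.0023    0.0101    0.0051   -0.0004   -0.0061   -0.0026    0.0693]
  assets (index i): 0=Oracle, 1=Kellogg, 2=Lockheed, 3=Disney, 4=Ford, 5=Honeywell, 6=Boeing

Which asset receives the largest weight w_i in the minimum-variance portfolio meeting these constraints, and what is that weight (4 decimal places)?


Lockheed (0.3457)

p=Σ⁻¹μ = [0.3945  2.4328  4.4711  2.0985  1.0555  2.2031  0.3830]
q=Σ⁻¹𝟙 = [19.1196  12.4274  25.0245  17.1591  5.2623  12.6735  12.4495]
a=μᵀp=2.061383  b=𝟙ᵀp=13.038449  c=𝟙ᵀq=104.115929  D=ac−b²=44.621618
λ₁=(c·0.159−b)/D = (104.115929·0.159−13.038449)/44.621618 = 0.078796
λ₂=(a−b·0.159)/D = (2.061383−13.038449·0.159)/44.621618 = -0.000263
w* = 0.078796·p + -0.000263·q:
  w_0 = 0.078796·0.3945 + -0.000263·19.1196 = 0.0261  (Oracle)
  w_1 = 0.078796·2.4328 + -0.000263·12.4274 = 0.1884  (Kellogg)
  w_2 = 0.078796·4.4711 + -0.000263·25.0245 = 0.3457  (Lockheed)
  w_3 = 0.078796·2.0985 + -0.000263·17.1591 = 0.1608  (Disney)
  w_4 = 0.078796·1.0555 + -0.000263·5.2623 = 0.0818  (Ford)
  w_5 = 0.078796·2.2031 + -0.000263·12.6735 = 0.1703  (Honeywell)
  w_6 = 0.078796·0.3830 + -0.000263·12.4495 = 0.0269  (Boeing)
Σw_i=1.0000  μᵀw=0.1590
σ²=wᵀΣw=λ₁·μ_p+λ₂ = 0.078796·0.159 + -0.000263 = 0.012266 ≈ 0.0123


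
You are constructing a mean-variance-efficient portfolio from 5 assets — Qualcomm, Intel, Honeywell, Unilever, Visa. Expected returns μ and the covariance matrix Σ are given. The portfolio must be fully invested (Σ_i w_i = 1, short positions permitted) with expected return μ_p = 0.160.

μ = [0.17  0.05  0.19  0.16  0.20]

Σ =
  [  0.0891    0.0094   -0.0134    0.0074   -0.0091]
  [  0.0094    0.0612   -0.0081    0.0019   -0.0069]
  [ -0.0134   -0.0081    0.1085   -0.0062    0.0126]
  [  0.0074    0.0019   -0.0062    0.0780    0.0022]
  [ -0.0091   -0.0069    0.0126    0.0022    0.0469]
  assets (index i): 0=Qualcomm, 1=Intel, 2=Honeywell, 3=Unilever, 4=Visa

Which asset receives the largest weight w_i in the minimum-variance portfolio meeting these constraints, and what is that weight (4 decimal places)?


u=Σ⁻¹μ = [2.3412  1.1179  1.7242  1.8167  4.3347]
v=Σ⁻¹𝟙 = [12.2476  18.0416  10.0404  11.3650  23.1222]
a=μᵀu=1.939101  b=𝟙ᵀu=11.334671  c=𝟙ᵀv=74.816747  D=ac−b²=16.602460
λ₁=(c·0.160−b)/D = (74.816747·0.160−11.334671)/16.602460 = 0.038308
λ₂=(a−b·0.160)/D = (1.939101−11.334671·0.160)/16.602460 = 0.007562
w* = 0.038308·u + 0.007562·v:
  w_0 = 0.038308·2.3412 + 0.007562·12.2476 = 0.1823  (Qualcomm)
  w_1 = 0.038308·1.1179 + 0.007562·18.0416 = 0.1793  (Intel)
  w_2 = 0.038308·1.7242 + 0.007562·10.0404 = 0.1420  (Honeywell)
  w_3 = 0.038308·1.8167 + 0.007562·11.3650 = 0.1555  (Unilever)
  w_4 = 0.038308·4.3347 + 0.007562·23.1222 = 0.3409  (Visa)
Σw_i=1.0000  μᵀw=0.1600
σ²=wᵀΣw=λ₁·μ_p+λ₂ = 0.038308·0.160 + 0.007562 = 0.013692 ≈ 0.0137

Visa (0.3409)


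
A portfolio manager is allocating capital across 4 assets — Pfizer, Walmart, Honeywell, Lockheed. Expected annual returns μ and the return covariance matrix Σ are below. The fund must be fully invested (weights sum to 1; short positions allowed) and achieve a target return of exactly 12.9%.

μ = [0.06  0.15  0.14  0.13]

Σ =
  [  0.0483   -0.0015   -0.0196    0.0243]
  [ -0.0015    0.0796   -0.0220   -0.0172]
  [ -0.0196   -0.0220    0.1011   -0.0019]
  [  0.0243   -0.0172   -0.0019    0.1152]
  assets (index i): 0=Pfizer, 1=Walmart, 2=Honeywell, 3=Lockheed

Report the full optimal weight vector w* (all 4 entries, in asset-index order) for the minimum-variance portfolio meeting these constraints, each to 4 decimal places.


0.1625  0.3708  0.2959  0.1707

u=Σ⁻¹μ = [1.6581  2.8320  2.3458  1.2402]
v=Σ⁻¹𝟙 = [25.9021  19.7999  19.3434  6.4921]
a=μᵀu=1.013928  b=𝟙ᵀu=8.076153  c=𝟙ᵀv=71.537453  D=ac−b²=7.309597
λ₁=(c·0.129−b)/D = (71.537453·0.129−8.076153)/7.309597 = 0.157625
λ₂=(a−b·0.129)/D = (1.013928−8.076153·0.129)/7.309597 = -0.003816
w* = 0.157625·u + -0.003816·v:
  w_0 = 0.157625·1.6581 + -0.003816·25.9021 = 0.1625  (Pfizer)
  w_1 = 0.157625·2.8320 + -0.003816·19.7999 = 0.3708  (Walmart)
  w_2 = 0.157625·2.3458 + -0.003816·19.3434 = 0.2959  (Honeywell)
  w_3 = 0.157625·1.2402 + -0.003816·6.4921 = 0.1707  (Lockheed)
Σw_i=1.0000  μᵀw=0.1290
σ²=wᵀΣw=λ₁·μ_p+λ₂ = 0.157625·0.129 + -0.003816 = 0.016517 ≈ 0.0165


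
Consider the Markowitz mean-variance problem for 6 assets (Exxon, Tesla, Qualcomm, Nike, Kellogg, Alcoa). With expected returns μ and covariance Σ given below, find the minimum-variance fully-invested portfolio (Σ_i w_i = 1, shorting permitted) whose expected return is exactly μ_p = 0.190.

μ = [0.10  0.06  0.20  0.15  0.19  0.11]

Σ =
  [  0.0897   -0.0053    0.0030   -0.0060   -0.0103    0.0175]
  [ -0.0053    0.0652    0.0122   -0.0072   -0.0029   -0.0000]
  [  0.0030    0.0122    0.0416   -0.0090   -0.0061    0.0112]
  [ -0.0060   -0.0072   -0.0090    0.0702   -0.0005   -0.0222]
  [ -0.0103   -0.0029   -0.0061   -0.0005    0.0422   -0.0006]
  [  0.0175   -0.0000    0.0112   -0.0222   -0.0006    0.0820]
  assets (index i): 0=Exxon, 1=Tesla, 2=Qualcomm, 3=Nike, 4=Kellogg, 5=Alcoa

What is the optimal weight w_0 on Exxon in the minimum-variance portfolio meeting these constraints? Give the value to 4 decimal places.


0.0583

x=Σ⁻¹μ = [1.6292  0.6132  5.8033  3.5014  5.8394  1.1918]
y=Σ⁻¹𝟙 = [14.1418  15.9583  24.9805  24.5206  32.3262  12.6401]
a=μᵀx=3.126166  b=𝟙ᵀx=18.578268  c=𝟙ᵀy=124.567611  D=ac−b²=44.266951
λ₁=(c·0.190−b)/D = (124.567611·0.190−18.578268)/44.266951 = 0.114975
λ₂=(a−b·0.190)/D = (3.126166−18.578268·0.190)/44.266951 = -0.009120
w* = 0.114975·x + -0.009120·y:
  w_0 = 0.114975·1.6292 + -0.009120·14.1418 = 0.0583  (Exxon)
  w_1 = 0.114975·0.6132 + -0.009120·15.9583 = -0.0750  (Tesla)
  w_2 = 0.114975·5.8033 + -0.009120·24.9805 = 0.4394  (Qualcomm)
  w_3 = 0.114975·3.5014 + -0.009120·24.5206 = 0.1789  (Nike)
  w_4 = 0.114975·5.8394 + -0.009120·32.3262 = 0.3766  (Kellogg)
  w_5 = 0.114975·1.1918 + -0.009120·12.6401 = 0.0218  (Alcoa)
Σw_i=1.0000  μᵀw=0.1900
σ²=wᵀΣw=λ₁·μ_p+λ₂ = 0.114975·0.190 + -0.009120 = 0.012725 ≈ 0.0127


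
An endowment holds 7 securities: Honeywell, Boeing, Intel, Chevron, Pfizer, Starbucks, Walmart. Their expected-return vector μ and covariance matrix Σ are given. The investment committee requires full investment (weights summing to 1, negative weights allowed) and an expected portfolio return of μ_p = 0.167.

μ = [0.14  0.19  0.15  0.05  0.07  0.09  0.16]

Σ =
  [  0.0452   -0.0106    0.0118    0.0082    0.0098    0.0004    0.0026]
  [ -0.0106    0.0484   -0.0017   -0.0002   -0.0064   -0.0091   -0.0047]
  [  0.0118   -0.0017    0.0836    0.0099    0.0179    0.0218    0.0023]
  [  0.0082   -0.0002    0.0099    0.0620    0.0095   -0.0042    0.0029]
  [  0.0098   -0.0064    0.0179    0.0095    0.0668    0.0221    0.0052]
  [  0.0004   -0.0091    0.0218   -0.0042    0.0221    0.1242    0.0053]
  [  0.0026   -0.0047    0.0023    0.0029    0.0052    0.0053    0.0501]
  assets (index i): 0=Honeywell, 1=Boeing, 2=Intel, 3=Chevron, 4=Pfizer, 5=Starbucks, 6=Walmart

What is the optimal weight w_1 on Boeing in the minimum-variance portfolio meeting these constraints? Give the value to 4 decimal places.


0.3917

u=Σ⁻¹μ = [3.8216  5.2904  1.0307  0.0149  0.2109  0.7393  3.3433]
v=Σ⁻¹𝟙 = [23.3903  30.3044  3.7676  10.9559  7.8378  7.6937  19.1546]
a=μᵀu=2.311796  b=𝟙ᵀu=14.451237  c=𝟙ᵀv=103.104385  D=ac−b²=29.518052
λ₁=(c·0.167−b)/D = (103.104385·0.167−14.451237)/29.518052 = 0.093746
λ₂=(a−b·0.167)/D = (2.311796−14.451237·0.167)/29.518052 = -0.003441
w* = 0.093746·u + -0.003441·v:
  w_0 = 0.093746·3.8216 + -0.003441·23.3903 = 0.2778  (Honeywell)
  w_1 = 0.093746·5.2904 + -0.003441·30.3044 = 0.3917  (Boeing)
  w_2 = 0.093746·1.0307 + -0.003441·3.7676 = 0.0837  (Intel)
  w_3 = 0.093746·0.0149 + -0.003441·10.9559 = -0.0363  (Chevron)
  w_4 = 0.093746·0.2109 + -0.003441·7.8378 = -0.0072  (Pfizer)
  w_5 = 0.093746·0.7393 + -0.003441·7.6937 = 0.0428  (Starbucks)
  w_6 = 0.093746·3.3433 + -0.003441·19.1546 = 0.2475  (Walmart)
Σw_i=1.0000  μᵀw=0.1670
σ²=wᵀΣw=λ₁·μ_p+λ₂ = 0.093746·0.167 + -0.003441 = 0.012215 ≈ 0.0122


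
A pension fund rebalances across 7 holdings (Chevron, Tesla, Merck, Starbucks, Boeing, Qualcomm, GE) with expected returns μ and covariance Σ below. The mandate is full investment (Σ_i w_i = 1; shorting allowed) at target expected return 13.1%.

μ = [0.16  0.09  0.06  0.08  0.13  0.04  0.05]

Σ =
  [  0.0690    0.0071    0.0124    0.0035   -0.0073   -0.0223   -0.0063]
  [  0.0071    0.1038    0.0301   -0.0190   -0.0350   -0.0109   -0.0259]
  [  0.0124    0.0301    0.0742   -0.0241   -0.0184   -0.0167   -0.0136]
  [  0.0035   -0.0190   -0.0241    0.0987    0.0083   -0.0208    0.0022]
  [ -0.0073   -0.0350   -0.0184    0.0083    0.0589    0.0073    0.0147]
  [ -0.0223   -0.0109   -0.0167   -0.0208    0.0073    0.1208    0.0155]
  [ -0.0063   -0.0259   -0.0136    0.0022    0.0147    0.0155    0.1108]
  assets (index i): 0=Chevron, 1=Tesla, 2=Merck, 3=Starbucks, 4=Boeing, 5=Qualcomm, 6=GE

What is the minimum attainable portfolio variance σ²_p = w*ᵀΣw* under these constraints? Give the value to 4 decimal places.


p=Σ⁻¹μ = [2.6157  2.0740  1.2264  1.3269  3.6818  1.1040  0.5661]
q=Σ⁻¹𝟙 = [16.9860  20.3866  21.9323  19.4559  30.6011  16.4124  10.7064]
a=μᵀp=1.336012  b=𝟙ᵀp=12.594924  c=𝟙ᵀq=136.480743  D=ac−b²=23.707810
λ₁=(c·0.131−b)/D = (136.480743·0.131−12.594924)/23.707810 = 0.222882
λ₂=(a−b·0.131)/D = (1.336012−12.594924·0.131)/23.707810 = -0.013241
w* = 0.222882·p + -0.013241·q:
  w_0 = 0.222882·2.6157 + -0.013241·16.9860 = 0.3581  (Chevron)
  w_1 = 0.222882·2.0740 + -0.013241·20.3866 = 0.1923  (Tesla)
  w_2 = 0.222882·1.2264 + -0.013241·21.9323 = -0.0171  (Merck)
  w_3 = 0.222882·1.3269 + -0.013241·19.4559 = 0.0381  (Starbucks)
  w_4 = 0.222882·3.6818 + -0.013241·30.6011 = 0.4154  (Boeing)
  w_5 = 0.222882·1.1040 + -0.013241·16.4124 = 0.0287  (Qualcomm)
  w_6 = 0.222882·0.5661 + -0.013241·10.7064 = -0.0156  (GE)
Σw_i=1.0000  μᵀw=0.1310
σ²=wᵀΣw=λ₁·μ_p+λ₂ = 0.222882·0.131 + -0.013241 = 0.015956 ≈ 0.0160

0.0160


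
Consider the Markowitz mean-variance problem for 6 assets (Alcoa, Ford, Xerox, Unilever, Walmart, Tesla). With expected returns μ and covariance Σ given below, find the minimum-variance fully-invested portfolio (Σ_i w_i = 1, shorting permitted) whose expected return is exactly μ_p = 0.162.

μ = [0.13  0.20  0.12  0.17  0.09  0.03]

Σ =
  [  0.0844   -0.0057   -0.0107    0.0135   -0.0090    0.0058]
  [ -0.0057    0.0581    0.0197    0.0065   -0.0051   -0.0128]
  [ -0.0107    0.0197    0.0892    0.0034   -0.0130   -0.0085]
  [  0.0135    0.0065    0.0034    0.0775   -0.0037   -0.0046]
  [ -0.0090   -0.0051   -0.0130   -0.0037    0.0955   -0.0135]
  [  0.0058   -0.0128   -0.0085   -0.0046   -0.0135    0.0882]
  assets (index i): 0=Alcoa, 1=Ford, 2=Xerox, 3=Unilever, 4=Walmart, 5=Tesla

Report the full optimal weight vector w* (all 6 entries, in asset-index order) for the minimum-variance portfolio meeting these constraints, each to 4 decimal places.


x=Σ⁻¹μ = [1.7358  3.4619  1.0796  1.7031  1.6702  1.1769]
y=Σ⁻¹𝟙 = [13.6926  18.5272  12.5666  10.2809  17.3376  17.5272]
a=μᵀx=1.522730  b=𝟙ᵀx=10.827427  c=𝟙ᵀy=89.932129  D=ac−b²=19.709192
λ₁=(c·0.162−b)/D = (89.932129·0.162−10.827427)/19.709192 = 0.189839
λ₂=(a−b·0.162)/D = (1.522730−10.827427·0.162)/19.709192 = -0.011736
w* = 0.189839·x + -0.011736·y:
  w_0 = 0.189839·1.7358 + -0.011736·13.6926 = 0.1688  (Alcoa)
  w_1 = 0.189839·3.4619 + -0.011736·18.5272 = 0.4398  (Ford)
  w_2 = 0.189839·1.0796 + -0.011736·12.5666 = 0.0575  (Xerox)
  w_3 = 0.189839·1.7031 + -0.011736·10.2809 = 0.2026  (Unilever)
  w_4 = 0.189839·1.6702 + -0.011736·17.3376 = 0.1136  (Walmart)
  w_5 = 0.189839·1.1769 + -0.011736·17.5272 = 0.0177  (Tesla)
Σw_i=1.0000  μᵀw=0.1620
σ²=wᵀΣw=λ₁·μ_p+λ₂ = 0.189839·0.162 + -0.011736 = 0.019018 ≈ 0.0190

0.1688  0.4398  0.0575  0.2026  0.1136  0.0177


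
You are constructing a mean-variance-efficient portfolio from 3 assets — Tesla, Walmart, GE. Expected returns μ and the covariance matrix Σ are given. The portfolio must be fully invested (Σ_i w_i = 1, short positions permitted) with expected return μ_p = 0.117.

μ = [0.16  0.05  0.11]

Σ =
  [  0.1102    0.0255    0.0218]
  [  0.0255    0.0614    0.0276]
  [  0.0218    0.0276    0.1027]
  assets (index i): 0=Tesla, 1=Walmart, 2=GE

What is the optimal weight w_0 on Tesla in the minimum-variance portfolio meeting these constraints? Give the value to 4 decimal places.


0.4339

p=Σ⁻¹μ = [1.3128  -0.0991  0.8190]
q=Σ⁻¹𝟙 = [5.3001  11.6177  5.4899]
a=μᵀp=0.295190  b=𝟙ᵀp=2.032784  c=𝟙ᵀq=22.407663  D=ac−b²=2.482296
λ₁=(c·0.117−b)/D = (22.407663·0.117−2.032784)/2.482296 = 0.237245
λ₂=(a−b·0.117)/D = (0.295190−2.032784·0.117)/2.482296 = 0.023105
w* = 0.237245·p + 0.023105·q:
  w_0 = 0.237245·1.3128 + 0.023105·5.3001 = 0.4339  (Tesla)
  w_1 = 0.237245·-0.0991 + 0.023105·11.6177 = 0.2449  (Walmart)
  w_2 = 0.237245·0.8190 + 0.023105·5.4899 = 0.3212  (GE)
Σw_i=1.0000  μᵀw=0.1170
σ²=wᵀΣw=λ₁·μ_p+λ₂ = 0.237245·0.117 + 0.023105 = 0.050863 ≈ 0.0509


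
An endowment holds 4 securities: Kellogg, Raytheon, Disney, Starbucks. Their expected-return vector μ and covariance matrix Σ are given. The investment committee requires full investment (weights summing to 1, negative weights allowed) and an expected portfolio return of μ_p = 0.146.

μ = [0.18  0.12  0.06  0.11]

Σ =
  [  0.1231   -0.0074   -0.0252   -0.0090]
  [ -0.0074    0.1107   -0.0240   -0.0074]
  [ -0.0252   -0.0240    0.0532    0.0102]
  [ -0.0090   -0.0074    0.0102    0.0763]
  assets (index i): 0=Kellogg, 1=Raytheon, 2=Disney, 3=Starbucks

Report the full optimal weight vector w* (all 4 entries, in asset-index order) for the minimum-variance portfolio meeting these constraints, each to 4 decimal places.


g=Σ⁻¹μ = [2.2596  1.9399  2.7810  1.5246]
h=Σ⁻¹𝟙 = [16.7697  18.0311  32.4800  12.4910]
a=μᵀg=0.974081  b=𝟙ᵀg=8.505083  c=𝟙ᵀh=79.771765  D=ac−b²=5.367713
λ₁=(c·0.146−b)/D = (79.771765·0.146−8.505083)/5.367713 = 0.585276
λ₂=(a−b·0.146)/D = (0.974081−8.505083·0.146)/5.367713 = -0.049865
w* = 0.585276·g + -0.049865·h:
  w_0 = 0.585276·2.2596 + -0.049865·16.7697 = 0.4863  (Kellogg)
  w_1 = 0.585276·1.9399 + -0.049865·18.0311 = 0.2363  (Raytheon)
  w_2 = 0.585276·2.7810 + -0.049865·32.4800 = 0.0080  (Disney)
  w_3 = 0.585276·1.5246 + -0.049865·12.4910 = 0.2694  (Starbucks)
Σw_i=1.0000  μᵀw=0.1460
σ²=wᵀΣw=λ₁·μ_p+λ₂ = 0.585276·0.146 + -0.049865 = 0.035585 ≈ 0.0356

0.4863  0.2363  0.0080  0.2694


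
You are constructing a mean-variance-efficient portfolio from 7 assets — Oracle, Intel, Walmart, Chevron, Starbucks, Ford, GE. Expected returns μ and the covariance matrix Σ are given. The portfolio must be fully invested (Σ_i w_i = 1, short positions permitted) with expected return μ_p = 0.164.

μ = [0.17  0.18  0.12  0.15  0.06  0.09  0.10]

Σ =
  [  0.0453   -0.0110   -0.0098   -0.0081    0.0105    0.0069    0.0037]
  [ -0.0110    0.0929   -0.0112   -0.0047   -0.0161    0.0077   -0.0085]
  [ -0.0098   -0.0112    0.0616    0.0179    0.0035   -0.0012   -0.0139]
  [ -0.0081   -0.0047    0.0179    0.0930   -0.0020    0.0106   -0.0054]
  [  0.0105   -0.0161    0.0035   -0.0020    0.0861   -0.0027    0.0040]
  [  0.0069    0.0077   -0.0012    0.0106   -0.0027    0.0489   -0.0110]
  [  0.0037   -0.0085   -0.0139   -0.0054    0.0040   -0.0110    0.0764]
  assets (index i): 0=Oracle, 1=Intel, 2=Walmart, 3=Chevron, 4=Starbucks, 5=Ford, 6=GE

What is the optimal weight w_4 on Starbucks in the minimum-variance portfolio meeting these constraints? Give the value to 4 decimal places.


-0.0452

p=Σ⁻¹μ = [5.1311  3.2557  3.3833  1.6154  0.5026  0.8709  2.2514]
q=Σ⁻¹𝟙 = [27.2025  19.9294  26.2588  8.5320  10.7164  17.6629  21.3514]
a=μᵀp=2.440287  b=𝟙ᵀp=17.010371  c=𝟙ᵀq=131.653486  D=ac−b²=31.919575
λ₁=(c·0.164−b)/D = (131.653486·0.164−17.010371)/31.919575 = 0.143511
λ₂=(a−b·0.164)/D = (2.440287−17.010371·0.164)/31.919575 = -0.010947
w* = 0.143511·p + -0.010947·q:
  w_0 = 0.143511·5.1311 + -0.010947·27.2025 = 0.4386  (Oracle)
  w_1 = 0.143511·3.2557 + -0.010947·19.9294 = 0.2491  (Intel)
  w_2 = 0.143511·3.3833 + -0.010947·26.2588 = 0.1981  (Walmart)
  w_3 = 0.143511·1.6154 + -0.010947·8.5320 = 0.1384  (Chevron)
  w_4 = 0.143511·0.5026 + -0.010947·10.7164 = -0.0452  (Starbucks)
  w_5 = 0.143511·0.8709 + -0.010947·17.6629 = -0.0684  (Ford)
  w_6 = 0.143511·2.2514 + -0.010947·21.3514 = 0.0894  (GE)
Σw_i=1.0000  μᵀw=0.1640
σ²=wᵀΣw=λ₁·μ_p+λ₂ = 0.143511·0.164 + -0.010947 = 0.012589 ≈ 0.0126


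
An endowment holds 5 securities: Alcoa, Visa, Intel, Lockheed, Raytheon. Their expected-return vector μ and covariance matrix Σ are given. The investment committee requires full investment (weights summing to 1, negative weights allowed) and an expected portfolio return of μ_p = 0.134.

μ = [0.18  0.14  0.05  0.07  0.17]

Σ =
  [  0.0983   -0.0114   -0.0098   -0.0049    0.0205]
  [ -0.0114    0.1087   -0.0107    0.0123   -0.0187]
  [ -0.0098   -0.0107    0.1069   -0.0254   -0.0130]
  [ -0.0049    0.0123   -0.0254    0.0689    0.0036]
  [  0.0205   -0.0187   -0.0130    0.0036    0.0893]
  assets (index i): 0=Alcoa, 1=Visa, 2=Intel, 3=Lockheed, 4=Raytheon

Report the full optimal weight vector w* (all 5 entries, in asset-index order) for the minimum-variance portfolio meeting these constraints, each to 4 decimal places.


p=Σ⁻¹μ = [1.8170  1.8209  1.3497  1.2124  2.0155]
q=Σ⁻¹𝟙 = [11.6155  12.2318  17.7324  19.0189  12.9078]
a=μᵀp=1.076973  b=𝟙ᵀp=8.215514  c=𝟙ᵀq=73.506390  D=ac−b²=11.669762
λ₁=(c·0.134−b)/D = (73.506390·0.134−8.215514)/11.669762 = 0.140049
λ₂=(a−b·0.134)/D = (1.076973−8.215514·0.134)/11.669762 = -0.002048
w* = 0.140049·p + -0.002048·q:
  w_0 = 0.140049·1.8170 + -0.002048·11.6155 = 0.2307  (Alcoa)
  w_1 = 0.140049·1.8209 + -0.002048·12.2318 = 0.2300  (Visa)
  w_2 = 0.140049·1.3497 + -0.002048·17.7324 = 0.1527  (Intel)
  w_3 = 0.140049·1.2124 + -0.002048·19.0189 = 0.1308  (Lockheed)
  w_4 = 0.140049·2.0155 + -0.002048·12.9078 = 0.2558  (Raytheon)
Σw_i=1.0000  μᵀw=0.1340
σ²=wᵀΣw=λ₁·μ_p+λ₂ = 0.140049·0.134 + -0.002048 = 0.016718 ≈ 0.0167

0.2307  0.2300  0.1527  0.1308  0.2558


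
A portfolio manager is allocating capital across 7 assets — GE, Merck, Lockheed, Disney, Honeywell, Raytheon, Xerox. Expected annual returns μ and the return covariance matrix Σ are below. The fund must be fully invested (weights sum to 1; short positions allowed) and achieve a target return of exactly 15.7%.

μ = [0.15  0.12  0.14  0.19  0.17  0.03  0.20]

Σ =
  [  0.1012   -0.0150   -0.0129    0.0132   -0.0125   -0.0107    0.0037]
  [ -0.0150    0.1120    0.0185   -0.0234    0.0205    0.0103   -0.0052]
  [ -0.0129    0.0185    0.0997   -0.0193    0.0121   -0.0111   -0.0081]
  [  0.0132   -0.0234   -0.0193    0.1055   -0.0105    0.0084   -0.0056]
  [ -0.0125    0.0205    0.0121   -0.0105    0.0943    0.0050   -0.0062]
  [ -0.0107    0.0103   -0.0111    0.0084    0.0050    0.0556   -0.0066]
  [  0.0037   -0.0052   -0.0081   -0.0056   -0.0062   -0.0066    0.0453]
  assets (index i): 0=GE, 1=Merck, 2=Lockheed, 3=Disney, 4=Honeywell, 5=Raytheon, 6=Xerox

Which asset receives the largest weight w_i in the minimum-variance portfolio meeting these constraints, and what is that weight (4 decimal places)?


Xerox (0.3119)

u=Σ⁻¹μ = [1.7833  1.2709  2.2517  2.6829  2.0791  1.1698  5.6045]
v=Σ⁻¹𝟙 = [14.1269  8.2001  16.7680  13.4964  10.8780  23.2434  31.4044]
a=μᵀu=2.754450  b=𝟙ᵀu=16.842319  c=𝟙ᵀv=118.117115  D=ac−b²=41.683978
λ₁=(c·0.157−b)/D = (118.117115·0.157−16.842319)/41.683978 = 0.040833
λ₂=(a−b·0.157)/D = (2.754450−16.842319·0.157)/41.683978 = 0.002644
w* = 0.040833·u + 0.002644·v:
  w_0 = 0.040833·1.7833 + 0.002644·14.1269 = 0.1102  (GE)
  w_1 = 0.040833·1.2709 + 0.002644·8.2001 = 0.0736  (Merck)
  w_2 = 0.040833·2.2517 + 0.002644·16.7680 = 0.1363  (Lockheed)
  w_3 = 0.040833·2.6829 + 0.002644·13.4964 = 0.1452  (Disney)
  w_4 = 0.040833·2.0791 + 0.002644·10.8780 = 0.1137  (Honeywell)
  w_5 = 0.040833·1.1698 + 0.002644·23.2434 = 0.1092  (Raytheon)
  w_6 = 0.040833·5.6045 + 0.002644·31.4044 = 0.3119  (Xerox)
Σw_i=1.0000  μᵀw=0.1570
σ²=wᵀΣw=λ₁·μ_p+λ₂ = 0.040833·0.157 + 0.002644 = 0.009055 ≈ 0.0091
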